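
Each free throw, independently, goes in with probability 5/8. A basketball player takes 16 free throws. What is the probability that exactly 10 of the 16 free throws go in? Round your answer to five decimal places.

X ~ Binomial(n=16, p=0.625).
P(X=10) = C(16,10) · p^10 · (1−p)^6
= 8008 · 0.0090949 · 0.0027809 = 0.2025405

0.20254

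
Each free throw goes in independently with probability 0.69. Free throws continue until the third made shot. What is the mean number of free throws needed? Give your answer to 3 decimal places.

Y = total free throws until the third success; negative binomial with r=3, p=0.69.
E[Y] = r / p = 3 / 0.69 = 4.34783

4.348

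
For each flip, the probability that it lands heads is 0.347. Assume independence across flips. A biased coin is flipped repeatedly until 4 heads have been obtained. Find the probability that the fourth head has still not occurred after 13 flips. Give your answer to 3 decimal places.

0.286

Needing more than 13 flips ⇔ fewer than 4 successes in the first 13. With X ~ Binomial(13, 0.347), P(Y > 13) = P(X ≤ 3).
  k=0: C(13,0)·0.347^0·0.653^13 = 0.00393
  k=1: C(13,1)·0.347^1·0.653^12 = 0.02712
  k=2: C(13,2)·0.347^2·0.653^11 = 0.08646
  k=3: C(13,3)·0.347^3·0.653^10 = 0.16846
P(X ≤ 3) = 0.28595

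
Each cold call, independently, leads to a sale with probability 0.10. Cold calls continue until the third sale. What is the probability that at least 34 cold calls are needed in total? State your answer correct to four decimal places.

Needing more than 33 cold calls ⇔ fewer than 3 successes in the first 33. With X ~ Binomial(33, 0.10), P(Y > 33) = P(X ≤ 2).
  k=0: C(33,0)·0.10^0·0.90^33 = 0.030903
  k=1: C(33,1)·0.10^1·0.90^32 = 0.113312
  k=2: C(33,2)·0.10^2·0.90^31 = 0.201443
P(X ≤ 2) = 0.345658

0.3457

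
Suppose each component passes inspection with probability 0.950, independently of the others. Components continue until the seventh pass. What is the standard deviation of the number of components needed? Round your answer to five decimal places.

Y = total components until the seventh success; negative binomial with r=7, p=0.95.
SD(Y) = √[r(1−p)/p²] = √(0.3878116) = 0.6227452

0.62275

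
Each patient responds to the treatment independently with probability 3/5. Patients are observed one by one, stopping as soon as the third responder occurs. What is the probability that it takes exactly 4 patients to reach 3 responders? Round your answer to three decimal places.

0.259

Y = trial on which the third success occurs; negative binomial, r=3, p=0.60.
P(Y=4) = C(3,2) · p^3 · (1−p)^1
= 3 · 0.216 · 0.4 = 0.25920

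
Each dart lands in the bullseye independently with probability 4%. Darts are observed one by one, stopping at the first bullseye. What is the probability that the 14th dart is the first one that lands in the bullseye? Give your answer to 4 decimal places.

0.0235

Geometric (trials to first success), p = 0.04.
P(Y = 14) = (1−p)^13 · p = 0.5882 · 0.04 = 0.023528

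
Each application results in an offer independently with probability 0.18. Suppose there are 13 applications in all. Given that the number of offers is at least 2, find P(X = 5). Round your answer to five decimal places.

X ~ Binomial(13, 0.18). Want P(X=5 | X≥2) = P(X=5) / P(X≥2).
P(X=5) = C(13,5)·0.18^5·0.82^8 = 0.0497109
P(X≥2) = 1 − 0.0757844 − 0.2162629 = 0.7079526
Ratio = 0.0497109 / 0.7079526 = 0.0702179

0.07022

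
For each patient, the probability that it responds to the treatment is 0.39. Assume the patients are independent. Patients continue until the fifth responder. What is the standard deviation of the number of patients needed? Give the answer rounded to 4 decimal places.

4.4780

Y = total patients until the fifth success; negative binomial with r=5, p=0.39.
SD(Y) = √[r(1−p)/p²] = √(20.052597) = 4.478013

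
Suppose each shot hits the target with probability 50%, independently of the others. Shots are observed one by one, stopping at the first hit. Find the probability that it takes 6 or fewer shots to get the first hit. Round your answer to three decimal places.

Y = number of shots to the first success; geometric, p = 0.50.
P(Y ≤ 6) = 1 − (1−p)^6 = 1 − 0.01562 = 0.98438

0.984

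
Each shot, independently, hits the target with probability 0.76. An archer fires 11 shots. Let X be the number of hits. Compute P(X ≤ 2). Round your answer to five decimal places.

X ~ Binomial(11, 0.76); P(X ≤ 2) = Σ C(11,k) p^k (1−p)^(11−k) over k:
  k=0: C(11,0)·0.76^0·0.24^11 = 0.0000002
  k=1: C(11,1)·0.76^1·0.24^10 = 0.0000053
  k=2: C(11,2)·0.76^2·0.24^9 = 0.0000839
Total = 0.0000894

0.00009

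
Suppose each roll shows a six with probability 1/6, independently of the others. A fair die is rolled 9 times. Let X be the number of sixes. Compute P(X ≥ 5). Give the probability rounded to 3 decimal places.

X ~ Binomial(9, 0.166667); P(X ≥ 5) = Σ C(9,k) p^k (1−p)^(9−k) over k:
  k=5: C(9,5)·0.166667^5·0.833333^4 = 0.00781
  k=6: C(9,6)·0.166667^6·0.833333^3 = 0.00104
  k=7: C(9,7)·0.166667^7·0.833333^2 = 0.00009
  k=8: C(9,8)·0.166667^8·0.833333^1 = 0.00000
  k=9: C(9,9)·0.166667^9·0.833333^0 = 0.00000
Total = 0.00895

0.009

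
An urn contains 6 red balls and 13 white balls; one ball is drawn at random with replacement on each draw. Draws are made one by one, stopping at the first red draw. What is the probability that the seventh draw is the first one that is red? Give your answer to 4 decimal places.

0.0324

Geometric (trials to first success), p = 0.315789.
P(Y = 7) = (1−p)^6 · p = 0.1026 · 0.315789 = 0.032399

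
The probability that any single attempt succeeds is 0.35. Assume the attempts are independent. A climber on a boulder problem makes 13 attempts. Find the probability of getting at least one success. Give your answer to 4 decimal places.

0.9963

P(at least one) = 1 − P(none) = 1 − (1 − 0.35)^13
= 1 − 0.003697 = 0.996303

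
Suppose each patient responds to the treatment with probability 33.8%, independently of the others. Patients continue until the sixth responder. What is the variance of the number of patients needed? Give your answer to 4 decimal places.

Y = total patients until the sixth success; negative binomial with r=6, p=0.338.
Var(Y) = r(1−p)/p² = 6·0.662 / 0.338² = 34.767690

34.7677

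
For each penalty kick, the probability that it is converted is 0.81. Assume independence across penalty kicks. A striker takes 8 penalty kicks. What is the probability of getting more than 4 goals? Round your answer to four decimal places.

0.9524

X ~ Binomial(8, 0.81); P(X ≥ 5) = Σ C(8,k) p^k (1−p)^(8−k) over k:
  k=5: C(8,5)·0.81^5·0.19^3 = 0.133929
  k=6: C(8,6)·0.81^6·0.19^2 = 0.285480
  k=7: C(8,7)·0.81^7·0.19^1 = 0.347727
  k=8: C(8,8)·0.81^8·0.19^0 = 0.185302
Total = 0.952438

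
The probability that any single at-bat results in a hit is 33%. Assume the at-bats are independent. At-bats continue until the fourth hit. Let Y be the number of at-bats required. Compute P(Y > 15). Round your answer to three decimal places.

0.217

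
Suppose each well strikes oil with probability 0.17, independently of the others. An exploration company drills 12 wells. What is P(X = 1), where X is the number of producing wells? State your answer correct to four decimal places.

X ~ Binomial(n=12, p=0.17).
P(X=1) = C(12,1) · p^1 · (1−p)^11
= 12 · 0.17 · 0.12878 = 0.262718

0.2627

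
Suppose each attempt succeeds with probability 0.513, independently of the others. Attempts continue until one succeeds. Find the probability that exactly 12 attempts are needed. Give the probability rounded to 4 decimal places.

0.0002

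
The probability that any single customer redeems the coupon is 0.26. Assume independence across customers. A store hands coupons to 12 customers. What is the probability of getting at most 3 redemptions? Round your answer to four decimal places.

0.6176

X ~ Binomial(12, 0.26); P(X ≤ 3) = Σ C(12,k) p^k (1−p)^(12−k) over k:
  k=0: C(12,0)·0.26^0·0.74^12 = 0.026964
  k=1: C(12,1)·0.26^1·0.74^11 = 0.113685
  k=2: C(12,2)·0.26^2·0.74^10 = 0.219689
  k=3: C(12,3)·0.26^3·0.74^9 = 0.257293
Total = 0.617631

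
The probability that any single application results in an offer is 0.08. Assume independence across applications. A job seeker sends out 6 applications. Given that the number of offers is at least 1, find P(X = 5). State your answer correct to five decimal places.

X ~ Binomial(6, 0.08). Want P(X=5 | X≥1) = P(X=5) / P(X≥1).
P(X=5) = C(6,5)·0.08^5·0.92^1 = 0.0000181
P(X≥1) = 1 − 0.6063550 = 0.3936450
Ratio = 0.0000181 / 0.3936450 = 0.0000459

0.00005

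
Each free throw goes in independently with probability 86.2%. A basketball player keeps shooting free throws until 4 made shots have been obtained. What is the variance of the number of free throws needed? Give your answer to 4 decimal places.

0.7429

Y = total free throws until the fourth success; negative binomial with r=4, p=0.862.
Var(Y) = r(1−p)/p² = 4·0.138 / 0.862² = 0.742890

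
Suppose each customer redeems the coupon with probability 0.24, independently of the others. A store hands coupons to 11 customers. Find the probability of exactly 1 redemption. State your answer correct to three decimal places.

0.170

X ~ Binomial(n=11, p=0.24).
P(X=1) = C(11,1) · p^1 · (1−p)^10
= 11 · 0.24 · 0.064289 = 0.16972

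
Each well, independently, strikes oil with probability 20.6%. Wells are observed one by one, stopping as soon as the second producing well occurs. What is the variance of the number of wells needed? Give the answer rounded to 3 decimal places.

Y = total wells until the second success; negative binomial with r=2, p=0.206.
Var(Y) = r(1−p)/p² = 2·0.794 / 0.206² = 37.42106

37.421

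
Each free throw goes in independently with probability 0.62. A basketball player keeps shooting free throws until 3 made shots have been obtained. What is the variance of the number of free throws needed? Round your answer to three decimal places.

2.966

Y = total free throws until the third success; negative binomial with r=3, p=0.62.
Var(Y) = r(1−p)/p² = 3·0.38 / 0.62² = 2.96566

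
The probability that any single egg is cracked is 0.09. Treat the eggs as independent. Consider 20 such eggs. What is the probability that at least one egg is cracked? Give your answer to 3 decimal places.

P(at least one) = 1 − P(none) = 1 − (1 − 0.09)^20
= 1 − 0.15164 = 0.84836

0.848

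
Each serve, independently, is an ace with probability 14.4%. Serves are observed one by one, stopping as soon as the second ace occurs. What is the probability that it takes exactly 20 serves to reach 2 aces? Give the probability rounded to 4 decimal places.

Y = trial on which the second success occurs; negative binomial, r=2, p=0.144.
P(Y=20) = C(19,1) · p^2 · (1−p)^18
= 19 · 0.020736 · 0.060887 = 0.023989

0.0240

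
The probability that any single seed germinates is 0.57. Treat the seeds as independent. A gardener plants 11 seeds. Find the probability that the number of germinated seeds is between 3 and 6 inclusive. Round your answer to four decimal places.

0.5391

X ~ Binomial(11, 0.57); P(3 ≤ X ≤ 6) = Σ C(11,k) p^k (1−p)^(11−k) over k:
  k=3: C(11,3)·0.57^3·0.43^8 = 0.035715
  k=4: C(11,4)·0.57^4·0.43^7 = 0.094687
  k=5: C(11,5)·0.57^5·0.43^6 = 0.175722
  k=6: C(11,6)·0.57^6·0.43^5 = 0.232934
Total = 0.539060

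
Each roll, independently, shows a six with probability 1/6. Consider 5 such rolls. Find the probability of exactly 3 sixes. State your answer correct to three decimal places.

X ~ Binomial(n=5, p=0.166667).
P(X=3) = C(5,3) · p^3 · (1−p)^2
= 10 · 0.0046296 · 0.69444 = 0.03215

0.032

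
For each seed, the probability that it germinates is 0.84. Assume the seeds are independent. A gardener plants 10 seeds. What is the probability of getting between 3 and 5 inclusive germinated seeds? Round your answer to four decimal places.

X ~ Binomial(10, 0.84); P(3 ≤ X ≤ 5) = Σ C(10,k) p^k (1−p)^(10−k) over k:
  k=3: C(10,3)·0.84^3·0.16^7 = 0.000191
  k=4: C(10,4)·0.84^4·0.16^6 = 0.001754
  k=5: C(10,5)·0.84^5·0.16^5 = 0.011051
Total = 0.012996

0.0130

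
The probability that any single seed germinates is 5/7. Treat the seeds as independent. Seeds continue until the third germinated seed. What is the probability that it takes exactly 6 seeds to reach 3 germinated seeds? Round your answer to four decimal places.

0.0850

Y = trial on which the third success occurs; negative binomial, r=3, p=0.714286.
P(Y=6) = C(5,2) · p^3 · (1−p)^3
= 10 · 0.36443 · 0.023324 = 0.084999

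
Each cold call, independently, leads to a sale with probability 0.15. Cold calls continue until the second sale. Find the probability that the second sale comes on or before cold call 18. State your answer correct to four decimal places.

Finishing within 18 cold calls ⇔ at least 2 successes in the first 18. With X ~ Binomial(18, 0.15), P(Y ≤ 18) = 1 − P(X ≤ 1).
  k=0: C(18,0)·0.15^0·0.85^18 = 0.053646
  k=1: C(18,1)·0.15^1·0.85^17 = 0.170406
1 − 0.224053 = 0.775947

0.7759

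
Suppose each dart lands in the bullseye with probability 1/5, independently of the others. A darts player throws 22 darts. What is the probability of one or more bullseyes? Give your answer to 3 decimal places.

0.993

P(at least one) = 1 − P(none) = 1 − (1 − 0.20)^22
= 1 − 0.00738 = 0.99262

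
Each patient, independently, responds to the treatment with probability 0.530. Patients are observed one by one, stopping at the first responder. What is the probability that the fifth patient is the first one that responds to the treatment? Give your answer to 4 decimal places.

0.0259

Geometric (trials to first success), p = 0.53.
P(Y = 5) = (1−p)^4 · p = 0.048797 · 0.53 = 0.025862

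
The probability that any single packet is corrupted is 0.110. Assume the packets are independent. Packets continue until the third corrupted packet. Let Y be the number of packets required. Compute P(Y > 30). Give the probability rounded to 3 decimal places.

Needing more than 30 packets ⇔ fewer than 3 successes in the first 30. With X ~ Binomial(30, 0.11), P(Y > 30) = P(X ≤ 2).
  k=0: C(30,0)·0.11^0·0.89^30 = 0.03032
  k=1: C(30,1)·0.11^1·0.89^29 = 0.11241
  k=2: C(30,2)·0.11^2·0.89^28 = 0.20146
P(X ≤ 2) = 0.34420

0.344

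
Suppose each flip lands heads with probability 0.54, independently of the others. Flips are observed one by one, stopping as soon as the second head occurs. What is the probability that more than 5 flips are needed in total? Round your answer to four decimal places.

Needing more than 5 flips ⇔ fewer than 2 successes in the first 5. With X ~ Binomial(5, 0.54), P(Y > 5) = P(X ≤ 1).
  k=0: C(5,0)·0.54^0·0.46^5 = 0.020596
  k=1: C(5,1)·0.54^1·0.46^4 = 0.120891
P(X ≤ 1) = 0.141488

0.1415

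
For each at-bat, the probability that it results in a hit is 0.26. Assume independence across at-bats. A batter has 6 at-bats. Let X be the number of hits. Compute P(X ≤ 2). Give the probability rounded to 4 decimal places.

X ~ Binomial(6, 0.26); P(X ≤ 2) = Σ C(6,k) p^k (1−p)^(6−k) over k:
  k=0: C(6,0)·0.26^0·0.74^6 = 0.164206
  k=1: C(6,1)·0.26^1·0.74^5 = 0.346165
  k=2: C(6,2)·0.26^2·0.74^4 = 0.304064
Total = 0.814435

0.8144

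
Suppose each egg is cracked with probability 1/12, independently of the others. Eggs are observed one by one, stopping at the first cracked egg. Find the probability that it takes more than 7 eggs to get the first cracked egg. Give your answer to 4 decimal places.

0.5439

Y = number of eggs to the first success; geometric, p = 0.083333.
P(Y > 7) = P(first 7 all fail) = (1−p)^7 = 0.543851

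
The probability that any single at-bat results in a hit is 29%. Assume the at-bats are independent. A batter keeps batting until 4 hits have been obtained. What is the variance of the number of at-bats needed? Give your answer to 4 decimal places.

33.7693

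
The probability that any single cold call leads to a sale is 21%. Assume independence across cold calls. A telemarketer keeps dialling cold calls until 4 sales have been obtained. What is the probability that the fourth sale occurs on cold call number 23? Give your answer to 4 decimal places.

Y = trial on which the fourth success occurs; negative binomial, r=4, p=0.21.
P(Y=23) = C(22,3) · p^4 · (1−p)^19
= 1540 · 0.0019448 · 0.011348 = 0.033987

0.0340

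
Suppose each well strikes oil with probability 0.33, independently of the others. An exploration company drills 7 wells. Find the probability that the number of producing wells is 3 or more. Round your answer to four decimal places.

X ~ Binomial(7, 0.33); P(X ≥ 3) = Σ C(7,k) p^k (1−p)^(7−k) over k:
  k=3: C(7,3)·0.33^3·0.67^4 = 0.253460
  k=4: C(7,4)·0.33^4·0.67^3 = 0.124838
  k=5: C(7,5)·0.33^5·0.67^2 = 0.036893
  k=6: C(7,6)·0.33^6·0.67^1 = 0.006057
  k=7: C(7,7)·0.33^7·0.67^0 = 0.000426
Total = 0.421674

0.4217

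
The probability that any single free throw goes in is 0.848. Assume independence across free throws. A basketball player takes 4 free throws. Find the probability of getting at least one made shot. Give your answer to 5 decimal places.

0.99947

P(at least one) = 1 − P(none) = 1 − (1 − 0.848)^4
= 1 − 0.0005338 = 0.9994662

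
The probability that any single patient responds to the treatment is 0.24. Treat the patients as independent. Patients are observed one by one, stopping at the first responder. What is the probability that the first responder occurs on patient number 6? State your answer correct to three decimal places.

Geometric (trials to first success), p = 0.24.
P(Y = 6) = (1−p)^5 · p = 0.25355 · 0.24 = 0.06085

0.061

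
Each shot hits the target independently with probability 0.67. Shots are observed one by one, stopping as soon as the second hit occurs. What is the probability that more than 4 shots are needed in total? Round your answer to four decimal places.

Needing more than 4 shots ⇔ fewer than 2 successes in the first 4. With X ~ Binomial(4, 0.67), P(Y > 4) = P(X ≤ 1).
  k=0: C(4,0)·0.67^0·0.33^4 = 0.011859
  k=1: C(4,1)·0.67^1·0.33^3 = 0.096311
P(X ≤ 1) = 0.108170

0.1082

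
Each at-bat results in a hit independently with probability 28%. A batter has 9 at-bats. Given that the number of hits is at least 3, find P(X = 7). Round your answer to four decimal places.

0.0052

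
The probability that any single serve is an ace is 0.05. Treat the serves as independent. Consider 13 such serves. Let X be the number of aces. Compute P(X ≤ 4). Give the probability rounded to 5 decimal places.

0.99971

X ~ Binomial(13, 0.05); P(X ≤ 4) = Σ C(13,k) p^k (1−p)^(13−k) over k:
  k=0: C(13,0)·0.05^0·0.95^13 = 0.5133421
  k=1: C(13,1)·0.05^1·0.95^12 = 0.3512341
  k=2: C(13,2)·0.05^2·0.95^11 = 0.1109160
  k=3: C(13,3)·0.05^3·0.95^10 = 0.0214048
  k=4: C(13,4)·0.05^4·0.95^9 = 0.0028164
Total = 0.9997134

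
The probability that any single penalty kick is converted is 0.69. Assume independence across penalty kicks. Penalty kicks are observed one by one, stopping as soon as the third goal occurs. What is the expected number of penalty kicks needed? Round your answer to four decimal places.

Y = total penalty kicks until the third success; negative binomial with r=3, p=0.69.
E[Y] = r / p = 3 / 0.69 = 4.347826

4.3478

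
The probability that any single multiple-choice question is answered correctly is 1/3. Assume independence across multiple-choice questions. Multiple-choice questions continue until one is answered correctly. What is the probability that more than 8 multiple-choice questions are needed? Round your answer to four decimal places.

0.0390

Y = number of multiple-choice questions to the first success; geometric, p = 0.333333.
P(Y > 8) = P(first 8 all fail) = (1−p)^8 = 0.039018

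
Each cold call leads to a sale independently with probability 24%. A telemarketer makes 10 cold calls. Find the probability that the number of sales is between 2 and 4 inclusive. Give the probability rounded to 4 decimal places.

0.6657

X ~ Binomial(10, 0.24); P(2 ≤ X ≤ 4) = Σ C(10,k) p^k (1−p)^(10−k) over k:
  k=2: C(10,2)·0.24^2·0.76^8 = 0.288499
  k=3: C(10,3)·0.24^3·0.76^7 = 0.242946
  k=4: C(10,4)·0.24^4·0.76^6 = 0.134260
Total = 0.665705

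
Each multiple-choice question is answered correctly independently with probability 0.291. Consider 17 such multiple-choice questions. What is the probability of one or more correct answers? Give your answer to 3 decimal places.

P(at least one) = 1 − P(none) = 1 − (1 − 0.291)^17
= 1 − 0.00289 = 0.99711

0.997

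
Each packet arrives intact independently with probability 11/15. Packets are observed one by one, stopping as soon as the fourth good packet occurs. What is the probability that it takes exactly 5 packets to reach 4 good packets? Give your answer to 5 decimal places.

0.30849

Y = trial on which the fourth success occurs; negative binomial, r=4, p=0.733333.
P(Y=5) = C(4,3) · p^4 · (1−p)^1
= 4 · 0.2892 · 0.26667 = 0.3084853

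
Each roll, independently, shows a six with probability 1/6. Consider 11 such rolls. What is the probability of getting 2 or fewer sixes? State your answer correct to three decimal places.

X ~ Binomial(11, 0.166667); P(X ≤ 2) = Σ C(11,k) p^k (1−p)^(11−k) over k:
  k=0: C(11,0)·0.166667^0·0.833333^11 = 0.13459
  k=1: C(11,1)·0.166667^1·0.833333^10 = 0.29609
  k=2: C(11,2)·0.166667^2·0.833333^9 = 0.29609
Total = 0.72678

0.727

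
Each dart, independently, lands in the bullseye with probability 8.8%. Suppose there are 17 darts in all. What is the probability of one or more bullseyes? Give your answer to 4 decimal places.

P(at least one) = 1 − P(none) = 1 − (1 − 0.088)^17
= 1 − 0.208887 = 0.791113

0.7911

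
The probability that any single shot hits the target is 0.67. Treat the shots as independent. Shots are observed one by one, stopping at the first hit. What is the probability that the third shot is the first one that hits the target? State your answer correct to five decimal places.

Geometric (trials to first success), p = 0.67.
P(Y = 3) = (1−p)^2 · p = 0.1089 · 0.67 = 0.0729630

0.07296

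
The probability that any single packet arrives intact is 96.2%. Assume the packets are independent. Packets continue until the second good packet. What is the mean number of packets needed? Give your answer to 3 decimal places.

2.079

Y = total packets until the second success; negative binomial with r=2, p=0.962.
E[Y] = r / p = 2 / 0.962 = 2.07900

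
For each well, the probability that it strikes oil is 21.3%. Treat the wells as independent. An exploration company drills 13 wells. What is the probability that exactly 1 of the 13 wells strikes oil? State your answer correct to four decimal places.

0.1563

X ~ Binomial(n=13, p=0.213).
P(X=1) = C(13,1) · p^1 · (1−p)^12
= 13 · 0.213 · 0.056454 = 0.156322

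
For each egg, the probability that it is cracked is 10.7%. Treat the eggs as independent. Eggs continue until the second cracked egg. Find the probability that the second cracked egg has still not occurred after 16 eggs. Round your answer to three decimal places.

0.477

Needing more than 16 eggs ⇔ fewer than 2 successes in the first 16. With X ~ Binomial(16, 0.107), P(Y > 16) = P(X ≤ 1).
  k=0: C(16,0)·0.107^0·0.893^16 = 0.16354
  k=1: C(16,1)·0.107^1·0.893^15 = 0.31353
P(X ≤ 1) = 0.47707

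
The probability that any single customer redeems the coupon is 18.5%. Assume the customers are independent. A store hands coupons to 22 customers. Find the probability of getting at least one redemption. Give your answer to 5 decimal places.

0.98890

P(at least one) = 1 − P(none) = 1 − (1 − 0.185)^22
= 1 − 0.0111037 = 0.9888963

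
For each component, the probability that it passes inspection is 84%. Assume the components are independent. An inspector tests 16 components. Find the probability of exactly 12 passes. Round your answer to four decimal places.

0.1472

X ~ Binomial(n=16, p=0.84).
P(X=12) = C(16,12) · p^12 · (1−p)^4
= 1820 · 0.12341 · 0.00065536 = 0.147198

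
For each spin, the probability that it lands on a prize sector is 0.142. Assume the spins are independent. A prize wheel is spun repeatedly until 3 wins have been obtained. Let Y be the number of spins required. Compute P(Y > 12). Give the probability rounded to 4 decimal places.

0.7630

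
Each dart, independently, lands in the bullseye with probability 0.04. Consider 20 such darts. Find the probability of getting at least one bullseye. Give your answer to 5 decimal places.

P(at least one) = 1 − P(none) = 1 − (1 − 0.04)^20
= 1 − 0.4420024 = 0.5579976

0.55800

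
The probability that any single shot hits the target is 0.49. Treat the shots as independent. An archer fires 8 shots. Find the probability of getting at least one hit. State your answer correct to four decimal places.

0.9954

P(at least one) = 1 − P(none) = 1 − (1 − 0.49)^8
= 1 − 0.004577 = 0.995423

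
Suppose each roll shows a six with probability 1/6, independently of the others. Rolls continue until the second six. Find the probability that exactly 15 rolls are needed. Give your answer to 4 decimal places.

0.0363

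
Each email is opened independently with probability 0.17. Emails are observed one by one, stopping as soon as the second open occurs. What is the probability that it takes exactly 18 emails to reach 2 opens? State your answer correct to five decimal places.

Y = trial on which the second success occurs; negative binomial, r=2, p=0.17.
P(Y=18) = C(17,1) · p^2 · (1−p)^16
= 17 · 0.0289 · 0.050728 = 0.0249228

0.02492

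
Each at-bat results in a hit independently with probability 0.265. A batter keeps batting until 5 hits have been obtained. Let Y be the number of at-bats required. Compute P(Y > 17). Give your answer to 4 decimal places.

Needing more than 17 at-bats ⇔ fewer than 5 successes in the first 17. With X ~ Binomial(17, 0.265), P(Y > 17) = P(X ≤ 4).
  k=0: C(17,0)·0.265^0·0.735^17 = 0.005332
  k=1: C(17,1)·0.265^1·0.735^16 = 0.032681
  k=2: C(17,2)·0.265^2·0.735^15 = 0.094263
  k=3: C(17,3)·0.265^3·0.735^14 = 0.169930
  k=4: C(17,4)·0.265^4·0.735^13 = 0.214435
P(X ≤ 4) = 0.516640

0.5166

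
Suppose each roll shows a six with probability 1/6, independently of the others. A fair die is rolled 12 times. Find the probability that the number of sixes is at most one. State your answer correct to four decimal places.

0.3813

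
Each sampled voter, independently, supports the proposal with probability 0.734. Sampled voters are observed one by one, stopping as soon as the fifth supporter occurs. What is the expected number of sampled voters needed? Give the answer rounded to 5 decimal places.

Y = total sampled voters until the fifth success; negative binomial with r=5, p=0.734.
E[Y] = r / p = 5 / 0.734 = 6.8119891

6.81199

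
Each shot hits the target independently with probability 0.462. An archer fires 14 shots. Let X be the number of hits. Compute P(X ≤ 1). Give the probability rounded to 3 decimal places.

X ~ Binomial(14, 0.462); P(X ≤ 1) = Σ C(14,k) p^k (1−p)^(14−k) over k:
  k=0: C(14,0)·0.462^0·0.538^14 = 0.00017
  k=1: C(14,1)·0.462^1·0.538^13 = 0.00205
Total = 0.00222

0.002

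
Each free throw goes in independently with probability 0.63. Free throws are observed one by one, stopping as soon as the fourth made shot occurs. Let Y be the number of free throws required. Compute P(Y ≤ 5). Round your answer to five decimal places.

Finishing within 5 free throws ⇔ at least 4 successes in the first 5. With X ~ Binomial(5, 0.63), P(Y ≤ 5) = 1 − P(X ≤ 3).
  k=0: C(5,0)·0.63^0·0.37^5 = 0.0069344
  k=1: C(5,1)·0.63^1·0.37^4 = 0.0590361
  k=2: C(5,2)·0.63^2·0.37^3 = 0.2010418
  k=3: C(5,3)·0.63^3·0.37^2 = 0.3423143
1 − 0.6093266 = 0.3906734

0.39067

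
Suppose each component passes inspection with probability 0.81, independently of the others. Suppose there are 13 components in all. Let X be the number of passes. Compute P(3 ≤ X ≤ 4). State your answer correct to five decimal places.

0.00011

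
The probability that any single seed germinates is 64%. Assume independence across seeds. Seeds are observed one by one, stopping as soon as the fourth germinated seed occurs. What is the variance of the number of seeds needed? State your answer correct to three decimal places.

3.516

Y = total seeds until the fourth success; negative binomial with r=4, p=0.64.
Var(Y) = r(1−p)/p² = 4·0.36 / 0.64² = 3.51562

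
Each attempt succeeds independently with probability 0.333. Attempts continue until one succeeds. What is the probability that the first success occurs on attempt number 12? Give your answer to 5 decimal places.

Geometric (trials to first success), p = 0.333.
P(Y = 12) = (1−p)^11 · p = 0.011625 · 0.333 = 0.0038710

0.00387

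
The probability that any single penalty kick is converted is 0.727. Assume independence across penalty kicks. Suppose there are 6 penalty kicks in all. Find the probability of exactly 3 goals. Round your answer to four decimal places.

X ~ Binomial(n=6, p=0.727).
P(X=3) = C(6,3) · p^3 · (1−p)^3
= 20 · 0.38424 · 0.020346 = 0.156358

0.1564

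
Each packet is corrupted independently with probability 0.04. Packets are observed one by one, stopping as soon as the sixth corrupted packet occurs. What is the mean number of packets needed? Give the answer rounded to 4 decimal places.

150.0000

Y = total packets until the sixth success; negative binomial with r=6, p=0.04.
E[Y] = r / p = 6 / 0.04 = 150.000000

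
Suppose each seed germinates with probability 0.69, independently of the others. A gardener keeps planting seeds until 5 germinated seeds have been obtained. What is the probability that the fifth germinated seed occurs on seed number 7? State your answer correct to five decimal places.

0.22546

Y = trial on which the fifth success occurs; negative binomial, r=5, p=0.69.
P(Y=7) = C(6,4) · p^5 · (1−p)^2
= 15 · 0.1564 · 0.0961 = 0.2254551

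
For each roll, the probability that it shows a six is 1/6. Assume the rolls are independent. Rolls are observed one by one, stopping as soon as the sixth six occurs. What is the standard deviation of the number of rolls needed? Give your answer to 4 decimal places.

Y = total rolls until the sixth success; negative binomial with r=6, p=0.166667.
SD(Y) = √[r(1−p)/p²] = √(180.000000) = 13.416408

13.4164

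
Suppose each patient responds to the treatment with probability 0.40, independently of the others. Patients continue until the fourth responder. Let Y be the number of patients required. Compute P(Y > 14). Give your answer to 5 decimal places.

Needing more than 14 patients ⇔ fewer than 4 successes in the first 14. With X ~ Binomial(14, 0.40), P(Y > 14) = P(X ≤ 3).
  k=0: C(14,0)·0.40^0·0.60^14 = 0.0007836
  k=1: C(14,1)·0.40^1·0.60^13 = 0.0073140
  k=2: C(14,2)·0.40^2·0.60^12 = 0.0316940
  k=3: C(14,3)·0.40^3·0.60^11 = 0.0845172
P(X ≤ 3) = 0.1243088

0.12431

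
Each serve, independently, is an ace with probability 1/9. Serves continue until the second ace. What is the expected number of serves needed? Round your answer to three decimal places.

Y = total serves until the second success; negative binomial with r=2, p=0.111111.
E[Y] = r / p = 2 / 0.111111 = 18.00000

18.000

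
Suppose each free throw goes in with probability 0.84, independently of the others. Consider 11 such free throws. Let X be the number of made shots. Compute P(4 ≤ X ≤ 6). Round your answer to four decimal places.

X ~ Binomial(11, 0.84); P(4 ≤ X ≤ 6) = Σ C(11,k) p^k (1−p)^(11−k) over k:
  k=4: C(11,4)·0.84^4·0.16^7 = 0.000441
  k=5: C(11,5)·0.84^5·0.16^6 = 0.003242
  k=6: C(11,6)·0.84^6·0.16^5 = 0.017018
Total = 0.020701

0.0207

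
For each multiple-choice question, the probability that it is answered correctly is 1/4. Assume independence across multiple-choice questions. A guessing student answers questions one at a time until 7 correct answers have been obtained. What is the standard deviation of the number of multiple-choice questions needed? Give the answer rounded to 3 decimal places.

Y = total multiple-choice questions until the seventh success; negative binomial with r=7, p=0.25.
SD(Y) = √[r(1−p)/p²] = √(84.00000) = 9.16515

9.165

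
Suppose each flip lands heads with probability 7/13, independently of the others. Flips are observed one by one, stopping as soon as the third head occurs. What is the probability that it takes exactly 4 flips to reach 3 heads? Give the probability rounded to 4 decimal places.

Y = trial on which the third success occurs; negative binomial, r=3, p=0.538462.
P(Y=4) = C(3,2) · p^3 · (1−p)^1
= 3 · 0.15612 · 0.46154 = 0.216169

0.2162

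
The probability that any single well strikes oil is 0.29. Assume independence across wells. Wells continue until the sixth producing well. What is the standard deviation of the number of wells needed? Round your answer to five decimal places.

7.11716

Y = total wells until the sixth success; negative binomial with r=6, p=0.29.
SD(Y) = √[r(1−p)/p²] = √(50.6539834) = 7.1171612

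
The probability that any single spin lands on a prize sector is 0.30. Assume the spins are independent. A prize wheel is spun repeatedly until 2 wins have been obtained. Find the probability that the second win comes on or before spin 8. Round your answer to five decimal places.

Finishing within 8 spins ⇔ at least 2 successes in the first 8. With X ~ Binomial(8, 0.30), P(Y ≤ 8) = 1 − P(X ≤ 1).
  k=0: C(8,0)·0.30^0·0.70^8 = 0.0576480
  k=1: C(8,1)·0.30^1·0.70^7 = 0.1976503
1 − 0.2552983 = 0.7447017

0.74470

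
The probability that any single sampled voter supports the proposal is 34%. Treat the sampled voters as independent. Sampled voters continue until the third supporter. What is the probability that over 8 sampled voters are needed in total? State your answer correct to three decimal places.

Needing more than 8 sampled voters ⇔ fewer than 3 successes in the first 8. With X ~ Binomial(8, 0.34), P(Y > 8) = P(X ≤ 2).
  k=0: C(8,0)·0.34^0·0.66^8 = 0.03600
  k=1: C(8,1)·0.34^1·0.66^7 = 0.14838
  k=2: C(8,2)·0.34^2·0.66^6 = 0.26753
P(X ≤ 2) = 0.45192

0.452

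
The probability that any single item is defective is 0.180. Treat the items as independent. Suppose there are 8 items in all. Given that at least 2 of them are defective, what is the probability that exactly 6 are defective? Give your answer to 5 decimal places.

X ~ Binomial(8, 0.18). Want P(X=6 | X≥2) = P(X=6) / P(X≥2).
P(X=6) = C(8,6)·0.18^6·0.82^2 = 0.0006404
P(X≥2) = 1 − 0.2044141 − 0.3589711 = 0.4366148
Ratio = 0.0006404 / 0.4366148 = 0.0014666

0.00147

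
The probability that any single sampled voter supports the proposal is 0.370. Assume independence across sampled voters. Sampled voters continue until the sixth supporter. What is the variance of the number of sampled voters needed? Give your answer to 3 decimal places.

27.611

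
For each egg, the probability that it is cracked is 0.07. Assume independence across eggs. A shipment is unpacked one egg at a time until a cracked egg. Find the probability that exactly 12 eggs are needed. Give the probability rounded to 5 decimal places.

0.03151

Geometric (trials to first success), p = 0.07.
P(Y = 12) = (1−p)^11 · p = 0.4501 · 0.07 = 0.0315072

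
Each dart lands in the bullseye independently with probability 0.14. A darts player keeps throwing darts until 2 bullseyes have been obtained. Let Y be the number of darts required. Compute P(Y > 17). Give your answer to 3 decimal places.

Needing more than 17 darts ⇔ fewer than 2 successes in the first 17. With X ~ Binomial(17, 0.14), P(Y > 17) = P(X ≤ 1).
  k=0: C(17,0)·0.14^0·0.86^17 = 0.07700
  k=1: C(17,1)·0.14^1·0.86^16 = 0.21308
P(X ≤ 1) = 0.29008

0.290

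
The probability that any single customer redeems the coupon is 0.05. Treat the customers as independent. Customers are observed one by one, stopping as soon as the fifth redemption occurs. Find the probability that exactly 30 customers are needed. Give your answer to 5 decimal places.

0.00206

Y = trial on which the fifth success occurs; negative binomial, r=5, p=0.05.
P(Y=30) = C(29,4) · p^5 · (1−p)^25
= 23751 · 3.125e-07 · 0.27739 = 0.0020588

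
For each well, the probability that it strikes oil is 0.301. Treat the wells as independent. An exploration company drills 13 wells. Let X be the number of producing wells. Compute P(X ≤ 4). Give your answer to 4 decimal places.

0.6513

X ~ Binomial(13, 0.301); P(X ≤ 4) = Σ C(13,k) p^k (1−p)^(13−k) over k:
  k=0: C(13,0)·0.301^0·0.699^13 = 0.009510
  k=1: C(13,1)·0.301^1·0.699^12 = 0.053240
  k=2: C(13,2)·0.301^2·0.699^11 = 0.137555
  k=3: C(13,3)·0.301^3·0.699^10 = 0.217189
  k=4: C(13,4)·0.301^4·0.699^9 = 0.233812
Total = 0.651306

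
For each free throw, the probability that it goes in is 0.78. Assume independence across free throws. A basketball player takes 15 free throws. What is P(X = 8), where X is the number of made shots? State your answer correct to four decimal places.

0.0220

X ~ Binomial(n=15, p=0.78).
P(X=8) = C(15,8) · p^8 · (1−p)^7
= 6435 · 0.13701 · 2.4944e-05 = 0.021992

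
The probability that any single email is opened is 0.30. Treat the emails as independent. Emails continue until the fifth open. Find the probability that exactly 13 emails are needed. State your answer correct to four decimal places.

Y = trial on which the fifth success occurs; negative binomial, r=5, p=0.30.
P(Y=13) = C(12,4) · p^5 · (1−p)^8
= 495 · 0.00243 · 0.057648 = 0.069342

0.0693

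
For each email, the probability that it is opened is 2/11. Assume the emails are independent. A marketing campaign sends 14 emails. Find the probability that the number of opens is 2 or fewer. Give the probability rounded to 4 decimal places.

0.5184

X ~ Binomial(14, 0.181818); P(X ≤ 2) = Σ C(14,k) p^k (1−p)^(14−k) over k:
  k=0: C(14,0)·0.181818^0·0.818182^14 = 0.060242
  k=1: C(14,1)·0.181818^1·0.818182^13 = 0.187419
  k=2: C(14,2)·0.181818^2·0.818182^12 = 0.270716
Total = 0.518376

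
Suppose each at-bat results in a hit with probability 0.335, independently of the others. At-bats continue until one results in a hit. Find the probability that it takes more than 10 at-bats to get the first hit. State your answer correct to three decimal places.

0.017

Y = number of at-bats to the first success; geometric, p = 0.335.
P(Y > 10) = P(first 10 all fail) = (1−p)^10 = 0.01691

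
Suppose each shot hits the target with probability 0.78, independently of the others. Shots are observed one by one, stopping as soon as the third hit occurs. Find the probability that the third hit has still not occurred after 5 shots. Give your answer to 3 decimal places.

Needing more than 5 shots ⇔ fewer than 3 successes in the first 5. With X ~ Binomial(5, 0.78), P(Y > 5) = P(X ≤ 2).
  k=0: C(5,0)·0.78^0·0.22^5 = 0.00052
  k=1: C(5,1)·0.78^1·0.22^4 = 0.00914
  k=2: C(5,2)·0.78^2·0.22^3 = 0.06478
P(X ≤ 2) = 0.07443

0.074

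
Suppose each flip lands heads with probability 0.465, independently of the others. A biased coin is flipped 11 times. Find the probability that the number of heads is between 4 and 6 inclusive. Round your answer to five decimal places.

X ~ Binomial(11, 0.465); P(4 ≤ X ≤ 6) = Σ C(11,k) p^k (1−p)^(11−k) over k:
  k=4: C(11,4)·0.465^4·0.535^7 = 0.1935540
  k=5: C(11,5)·0.465^5·0.535^6 = 0.2355209
  k=6: C(11,6)·0.465^6·0.535^5 = 0.2047051
Total = 0.6337800

0.63378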